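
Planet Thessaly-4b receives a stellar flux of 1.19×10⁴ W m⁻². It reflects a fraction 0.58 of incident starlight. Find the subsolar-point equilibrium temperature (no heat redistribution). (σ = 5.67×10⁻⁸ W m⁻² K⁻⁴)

At the subsolar point the surface absorbs S(1−A) and emits σT⁴ per unit area — no factor of 4, since only the local patch is in balance.
T = [1.19×10⁴ × 0.42 / 5.67×10⁻⁸]^(1/4) = (8.81×10¹⁰)^(1/4) = 545 K.

T_ss ≈ 545 K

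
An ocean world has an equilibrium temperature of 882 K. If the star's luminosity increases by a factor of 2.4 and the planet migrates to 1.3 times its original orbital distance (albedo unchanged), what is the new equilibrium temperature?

T_eq ≈ 963 K

T_eq ∝ L^(1/4) · d^(−1/2).
T′ = 882 × 2.4^(1/4) / 1.3^(1/2) = 963 K.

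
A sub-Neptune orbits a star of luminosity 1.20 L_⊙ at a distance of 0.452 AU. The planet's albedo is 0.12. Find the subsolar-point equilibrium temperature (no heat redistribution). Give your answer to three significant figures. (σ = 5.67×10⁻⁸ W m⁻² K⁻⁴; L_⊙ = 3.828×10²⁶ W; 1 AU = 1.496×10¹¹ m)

T_ss ≈ 594 K

d = 0.452 AU = 6.76×10¹⁰ m.
L = 1.20 × 3.828×10²⁶ = 4.59×10²⁶ W.
Flux: S = L/(4πd²) = 4.59×10²⁶/(4π×(6.76×10¹⁰)²) = 7990 W m⁻².
At the subsolar point the surface absorbs S(1−A) and emits σT⁴ per unit area — no factor of 4, since only the local patch is in balance.
T = [7990 × 0.88 / 5.67×10⁻⁸]^(1/4) = (1.24×10¹¹)^(1/4) = 594 K.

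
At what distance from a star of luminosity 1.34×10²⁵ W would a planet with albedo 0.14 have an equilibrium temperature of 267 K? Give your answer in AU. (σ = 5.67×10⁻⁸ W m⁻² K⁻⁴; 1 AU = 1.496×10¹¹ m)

d ≈ 0.189 AU

From T_eq⁴ = L(1−A)/(16πσd²): d = √[L(1−A)/(16πσT_eq⁴)].
d = √[1.34×10²⁵ × 0.86 / (16π × 5.67×10⁻⁸ × (267)⁴)] = 2.82×10¹⁰ m = 0.189 AU.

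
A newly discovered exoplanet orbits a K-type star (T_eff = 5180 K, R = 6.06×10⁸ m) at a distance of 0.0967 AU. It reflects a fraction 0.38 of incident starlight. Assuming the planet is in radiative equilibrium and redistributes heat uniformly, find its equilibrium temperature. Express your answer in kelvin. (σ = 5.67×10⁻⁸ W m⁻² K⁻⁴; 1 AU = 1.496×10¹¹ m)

T_eq ≈ 665 K

d = 0.0967 AU = 1.45×10¹⁰ m.
L = 4πR_⋆²σT_⋆⁴ = 4π(6.06×10⁸)² × 5.67×10⁻⁸ × (5180)⁴ = 1.88×10²⁶ W.
S = L/(4πd²) = 7.16×10⁴ W m⁻².
Energy balance: absorbed = emitted ⇒ πR²·S(1−A) = 4πR²·σT_eq⁴, so T_eq⁴ = S(1−A)/(4σ).
T_eq = [7.16×10⁴ × 0.62 / (4 × 5.67×10⁻⁸)]^(1/4) = (1.96×10¹¹)^(1/4) = 665 K.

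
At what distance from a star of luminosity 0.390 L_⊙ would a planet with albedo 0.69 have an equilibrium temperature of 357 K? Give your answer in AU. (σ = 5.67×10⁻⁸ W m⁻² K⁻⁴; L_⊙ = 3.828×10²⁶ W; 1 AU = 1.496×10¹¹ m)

L = 0.390 × 3.828×10²⁶ = 1.49×10²⁶ W.
From T_eq⁴ = L(1−A)/(16πσd²): d = √[L(1−A)/(16πσT_eq⁴)].
d = √[1.49×10²⁶ × 0.31 / (16π × 5.67×10⁻⁸ × (357)⁴)] = 3.16×10¹⁰ m = 0.211 AU.

d ≈ 0.211 AU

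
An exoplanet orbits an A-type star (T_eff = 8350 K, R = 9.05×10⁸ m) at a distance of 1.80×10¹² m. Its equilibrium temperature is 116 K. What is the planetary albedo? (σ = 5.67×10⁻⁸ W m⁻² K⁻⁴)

A ≈ 0.41

L = 4πR_⋆²σT_⋆⁴ = 4π(9.05×10⁸)² × 5.67×10⁻⁸ × (8350)⁴ = 2.84×10²⁷ W.
S = L/(4πd²) = 69.7 W m⁻².
From T_eq⁴ = S(1−A)/(4σ): 1−A = 4σT_eq⁴/S.
1−A = 4 × 5.67×10⁻⁸ × (116)⁴ / 69.7 = 0.589.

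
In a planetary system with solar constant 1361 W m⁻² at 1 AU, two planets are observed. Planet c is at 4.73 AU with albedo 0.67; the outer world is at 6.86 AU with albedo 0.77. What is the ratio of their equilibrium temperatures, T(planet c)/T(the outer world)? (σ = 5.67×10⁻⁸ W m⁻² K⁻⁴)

T_eq = [S₀(1−A)/(4σd²)]^(1/4), so T ∝ (1−A)^(1/4) / √d.
T₁ = [1361×0.33/(4×5.67×10⁻⁸×4.73²)]^(1/4) = 97.00 K.
T₂ = [1361×0.23/(4×5.67×10⁻⁸×6.86²)]^(1/4) = 73.59 K.

T₁/T₂ ≈ 1.318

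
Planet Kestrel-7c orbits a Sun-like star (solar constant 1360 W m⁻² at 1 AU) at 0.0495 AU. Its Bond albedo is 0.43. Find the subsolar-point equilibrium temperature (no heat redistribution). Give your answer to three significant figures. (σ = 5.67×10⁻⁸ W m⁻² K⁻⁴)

Flux at 0.0495 AU: S = 1360/0.0495² = 5.55×10⁵ W m⁻².
At the subsolar point the surface absorbs S(1−A) and emits σT⁴ per unit area — no factor of 4, since only the local patch is in balance.
T = [5.55×10⁵ × 0.57 / 5.67×10⁻⁸]^(1/4) = (5.58×10¹²)^(1/4) = 1540 K.

T_ss ≈ 1540 K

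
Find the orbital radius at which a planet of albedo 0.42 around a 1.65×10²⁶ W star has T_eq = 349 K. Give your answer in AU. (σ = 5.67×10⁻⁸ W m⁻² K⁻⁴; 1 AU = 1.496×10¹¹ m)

d ≈ 0.318 AU

From T_eq⁴ = L(1−A)/(16πσd²): d = √[L(1−A)/(16πσT_eq⁴)].
d = √[1.65×10²⁶ × 0.58 / (16π × 5.67×10⁻⁸ × (349)⁴)] = 4.76×10¹⁰ m = 0.318 AU.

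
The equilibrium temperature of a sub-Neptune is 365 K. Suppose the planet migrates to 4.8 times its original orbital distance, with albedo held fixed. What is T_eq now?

T_eq ≈ 167 K

T_eq ∝ L^(1/4) · d^(−1/2).
T′ = 365 / 4.8^(1/2) = 167 K.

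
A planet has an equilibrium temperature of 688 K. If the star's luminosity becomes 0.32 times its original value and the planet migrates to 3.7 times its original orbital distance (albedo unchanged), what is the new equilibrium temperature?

T_eq ≈ 269 K

T_eq ∝ L^(1/4) · d^(−1/2).
T′ = 688 × 0.32^(1/4) / 3.7^(1/2) = 269 K.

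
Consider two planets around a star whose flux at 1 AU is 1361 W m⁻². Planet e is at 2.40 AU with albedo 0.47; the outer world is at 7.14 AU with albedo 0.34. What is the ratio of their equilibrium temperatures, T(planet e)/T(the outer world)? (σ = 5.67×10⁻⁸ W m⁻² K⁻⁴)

T_eq = [S₀(1−A)/(4σd²)]^(1/4), so T ∝ (1−A)^(1/4) / √d.
T₁ = [1361×0.53/(4×5.67×10⁻⁸×2.40²)]^(1/4) = 153.29 K.
T₂ = [1361×0.66/(4×5.67×10⁻⁸×7.14²)]^(1/4) = 93.88 K.

T₁/T₂ ≈ 1.633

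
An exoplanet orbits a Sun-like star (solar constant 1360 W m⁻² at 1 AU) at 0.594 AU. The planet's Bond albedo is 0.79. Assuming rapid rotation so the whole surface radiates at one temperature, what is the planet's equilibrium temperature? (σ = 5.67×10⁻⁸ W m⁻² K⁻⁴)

Flux at 0.594 AU: S = 1360/0.594² = 3850 W m⁻².
Energy balance: absorbed = emitted ⇒ πR²·S(1−A) = 4πR²·σT_eq⁴, so T_eq⁴ = S(1−A)/(4σ).
T_eq = [3850 × 0.21 / (4 × 5.67×10⁻⁸)]^(1/4) = (3.57×10⁹)^(1/4) = 244 K.

T_eq ≈ 244 K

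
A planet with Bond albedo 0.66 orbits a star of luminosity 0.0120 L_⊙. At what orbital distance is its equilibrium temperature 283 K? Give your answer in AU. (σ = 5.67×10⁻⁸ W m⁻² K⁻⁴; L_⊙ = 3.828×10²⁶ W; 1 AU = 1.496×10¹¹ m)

L = 0.0120 × 3.828×10²⁶ = 4.59×10²⁴ W.
From T_eq⁴ = L(1−A)/(16πσd²): d = √[L(1−A)/(16πσT_eq⁴)].
d = √[4.59×10²⁴ × 0.34 / (16π × 5.67×10⁻⁸ × (283)⁴)] = 9.24×10⁹ m = 0.0618 AU.

d ≈ 0.0618 AU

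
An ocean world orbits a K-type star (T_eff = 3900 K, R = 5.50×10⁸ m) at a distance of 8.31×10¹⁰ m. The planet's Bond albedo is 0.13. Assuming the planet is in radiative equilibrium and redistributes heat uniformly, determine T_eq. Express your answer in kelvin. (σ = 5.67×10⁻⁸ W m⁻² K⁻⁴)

T_eq ≈ 217 K

L = 4πR_⋆²σT_⋆⁴ = 4π(5.50×10⁸)² × 5.67×10⁻⁸ × (3900)⁴ = 4.99×10²⁵ W.
S = L/(4πd²) = 575 W m⁻².
Energy balance: absorbed = emitted ⇒ πR²·S(1−A) = 4πR²·σT_eq⁴, so T_eq⁴ = S(1−A)/(4σ).
T_eq = [575 × 0.87 / (4 × 5.67×10⁻⁸)]^(1/4) = (2.20×10⁹)^(1/4) = 217 K.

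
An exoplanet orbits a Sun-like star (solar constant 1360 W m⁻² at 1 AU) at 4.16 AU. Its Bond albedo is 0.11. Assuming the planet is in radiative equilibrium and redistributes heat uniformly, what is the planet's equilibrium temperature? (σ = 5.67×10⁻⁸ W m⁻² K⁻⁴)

Flux at 4.16 AU: S = 1360/4.16² = 78.6 W m⁻².
Energy balance: absorbed = emitted ⇒ πR²·S(1−A) = 4πR²·σT_eq⁴, so T_eq⁴ = S(1−A)/(4σ).
T_eq = [78.6 × 0.89 / (4 × 5.67×10⁻⁸)]^(1/4) = (3.08×10⁸)^(1/4) = 133 K.

T_eq ≈ 133 K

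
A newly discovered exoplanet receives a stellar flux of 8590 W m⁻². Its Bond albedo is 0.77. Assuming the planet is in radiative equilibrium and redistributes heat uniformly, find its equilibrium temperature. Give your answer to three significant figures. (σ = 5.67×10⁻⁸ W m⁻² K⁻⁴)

Energy balance: absorbed = emitted ⇒ πR²·S(1−A) = 4πR²·σT_eq⁴, so T_eq⁴ = S(1−A)/(4σ).
T_eq = [8590 × 0.23 / (4 × 5.67×10⁻⁸)]^(1/4) = (8.71×10⁹)^(1/4) = 306 K.

T_eq ≈ 306 K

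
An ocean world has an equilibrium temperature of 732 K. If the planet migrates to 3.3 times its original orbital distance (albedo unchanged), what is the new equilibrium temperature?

T_eq ∝ L^(1/4) · d^(−1/2).
T′ = 732 / 3.3^(1/2) = 403 K.

T_eq ≈ 403 K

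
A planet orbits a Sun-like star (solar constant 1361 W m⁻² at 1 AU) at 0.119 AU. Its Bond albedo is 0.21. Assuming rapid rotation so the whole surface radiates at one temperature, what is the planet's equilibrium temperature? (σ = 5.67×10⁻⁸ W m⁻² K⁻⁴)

Flux at 0.119 AU: S = 1361/0.119² = 9.61×10⁴ W m⁻².
Energy balance: absorbed = emitted ⇒ πR²·S(1−A) = 4πR²·σT_eq⁴, so T_eq⁴ = S(1−A)/(4σ).
T_eq = [9.61×10⁴ × 0.79 / (4 × 5.67×10⁻⁸)]^(1/4) = (3.35×10¹¹)^(1/4) = 761 K.

T_eq ≈ 761 K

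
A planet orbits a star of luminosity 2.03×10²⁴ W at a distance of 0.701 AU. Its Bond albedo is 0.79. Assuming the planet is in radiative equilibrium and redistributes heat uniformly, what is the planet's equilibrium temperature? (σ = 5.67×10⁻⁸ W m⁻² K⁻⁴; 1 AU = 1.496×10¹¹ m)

d = 0.701 AU = 1.05×10¹¹ m.
Flux: S = L/(4πd²) = 2.03×10²⁴/(4π×(1.05×10¹¹)²) = 14.7 W m⁻².
Energy balance: absorbed = emitted ⇒ πR²·S(1−A) = 4πR²·σT_eq⁴, so T_eq⁴ = S(1−A)/(4σ).
T_eq = [14.7 × 0.21 / (4 × 5.67×10⁻⁸)]^(1/4) = (1.36×10⁷)^(1/4) = 60.7 K.

T_eq ≈ 60.7 K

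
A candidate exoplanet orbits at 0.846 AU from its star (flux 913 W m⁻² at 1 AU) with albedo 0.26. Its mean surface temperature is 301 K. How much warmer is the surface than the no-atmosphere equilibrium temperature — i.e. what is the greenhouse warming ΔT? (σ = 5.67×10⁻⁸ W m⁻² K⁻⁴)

S = 913/0.846² = 1276 W m⁻².
T_eq = [S(1−A)/(4σ)]^(1/4) = [1276×0.74/(4×5.67×10⁻⁸)]^(1/4) = 254.0 K.
ΔT = T_surf − T_eq = 301 − 254.0.

ΔT ≈ 47.0 K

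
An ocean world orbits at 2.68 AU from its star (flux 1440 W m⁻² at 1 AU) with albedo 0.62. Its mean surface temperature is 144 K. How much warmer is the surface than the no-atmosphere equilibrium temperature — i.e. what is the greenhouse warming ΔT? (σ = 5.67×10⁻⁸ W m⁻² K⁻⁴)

S = 1440/2.68² = 200.5 W m⁻².
T_eq = [S(1−A)/(4σ)]^(1/4) = [200.5×0.38/(4×5.67×10⁻⁸)]^(1/4) = 135.4 K.
ΔT = T_surf − T_eq = 144 − 135.4.

ΔT ≈ 8.6 K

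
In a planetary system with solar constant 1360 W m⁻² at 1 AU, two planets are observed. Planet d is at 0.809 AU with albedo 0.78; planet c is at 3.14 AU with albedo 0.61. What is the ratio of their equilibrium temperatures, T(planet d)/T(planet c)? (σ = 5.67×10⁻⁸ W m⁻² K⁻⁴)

T₁/T₂ ≈ 1.707

T_eq = [S₀(1−A)/(4σd²)]^(1/4), so T ∝ (1−A)^(1/4) / √d.
T₁ = [1360×0.22/(4×5.67×10⁻⁸×0.809²)]^(1/4) = 211.89 K.
T₂ = [1360×0.39/(4×5.67×10⁻⁸×3.14²)]^(1/4) = 124.10 K.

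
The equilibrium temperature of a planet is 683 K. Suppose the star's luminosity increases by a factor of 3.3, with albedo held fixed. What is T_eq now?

T_eq ∝ L^(1/4) · d^(−1/2).
T′ = 683 × 3.3^(1/4) = 921 K.

T_eq ≈ 921 K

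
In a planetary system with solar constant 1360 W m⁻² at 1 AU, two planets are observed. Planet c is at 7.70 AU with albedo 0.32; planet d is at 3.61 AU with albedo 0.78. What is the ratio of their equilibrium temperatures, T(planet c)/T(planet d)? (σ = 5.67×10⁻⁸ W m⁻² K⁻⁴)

T_eq = [S₀(1−A)/(4σd²)]^(1/4), so T ∝ (1−A)^(1/4) / √d.
T₁ = [1360×0.68/(4×5.67×10⁻⁸×7.70²)]^(1/4) = 91.07 K.
T₂ = [1360×0.22/(4×5.67×10⁻⁸×3.61²)]^(1/4) = 100.31 K.

T₁/T₂ ≈ 0.908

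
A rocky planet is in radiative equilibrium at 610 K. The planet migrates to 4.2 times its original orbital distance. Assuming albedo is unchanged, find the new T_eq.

T_eq ∝ L^(1/4) · d^(−1/2).
T′ = 610 / 4.2^(1/2) = 298 K.

T_eq ≈ 298 K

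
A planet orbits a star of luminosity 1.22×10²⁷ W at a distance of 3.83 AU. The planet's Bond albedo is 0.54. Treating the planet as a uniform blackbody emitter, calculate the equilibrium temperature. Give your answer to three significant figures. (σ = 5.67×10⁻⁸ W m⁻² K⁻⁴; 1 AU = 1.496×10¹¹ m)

T_eq ≈ 156 K

d = 3.83 AU = 5.73×10¹¹ m.
Flux: S = L/(4πd²) = 1.22×10²⁷/(4π×(5.73×10¹¹)²) = 296 W m⁻².
Energy balance: absorbed = emitted ⇒ πR²·S(1−A) = 4πR²·σT_eq⁴, so T_eq⁴ = S(1−A)/(4σ).
T_eq = [296 × 0.46 / (4 × 5.67×10⁻⁸)]^(1/4) = (6.00×10⁸)^(1/4) = 156 K.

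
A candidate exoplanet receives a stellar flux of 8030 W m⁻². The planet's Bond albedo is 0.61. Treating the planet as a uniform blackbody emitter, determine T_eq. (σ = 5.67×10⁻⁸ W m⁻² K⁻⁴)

T_eq ≈ 343 K

Energy balance: absorbed = emitted ⇒ πR²·S(1−A) = 4πR²·σT_eq⁴, so T_eq⁴ = S(1−A)/(4σ).
T_eq = [8030 × 0.39 / (4 × 5.67×10⁻⁸)]^(1/4) = (1.38×10¹⁰)^(1/4) = 343 K.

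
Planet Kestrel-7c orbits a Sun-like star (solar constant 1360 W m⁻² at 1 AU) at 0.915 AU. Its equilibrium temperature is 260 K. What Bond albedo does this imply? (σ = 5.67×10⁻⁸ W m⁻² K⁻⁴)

A ≈ 0.36

Flux at 0.915 AU: S = 1360/0.915² = 1620 W m⁻².
From T_eq⁴ = S(1−A)/(4σ): 1−A = 4σT_eq⁴/S.
1−A = 4 × 5.67×10⁻⁸ × (260)⁴ / 1620 = 0.638.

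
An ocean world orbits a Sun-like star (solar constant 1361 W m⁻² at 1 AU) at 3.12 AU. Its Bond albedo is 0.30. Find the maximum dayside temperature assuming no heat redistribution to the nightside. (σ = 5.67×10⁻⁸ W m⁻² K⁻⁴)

Flux at 3.12 AU: S = 1361/3.12² = 140 W m⁻².
With no redistribution each surface element balances locally: S(1−A) = σT⁴.
T = [140 × 0.70 / 5.67×10⁻⁸]^(1/4) = (1.73×10⁹)^(1/4) = 204 K.

T_ss ≈ 204 K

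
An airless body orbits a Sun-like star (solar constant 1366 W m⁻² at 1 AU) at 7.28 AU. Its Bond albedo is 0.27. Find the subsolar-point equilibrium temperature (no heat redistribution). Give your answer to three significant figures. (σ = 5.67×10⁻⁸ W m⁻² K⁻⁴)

Flux at 7.28 AU: S = 1366/7.28² = 25.8 W m⁻².
At the subsolar point the surface absorbs S(1−A) and emits σT⁴ per unit area — no factor of 4, since only the local patch is in balance.
T = [25.8 × 0.73 / 5.67×10⁻⁸]^(1/4) = (3.32×10⁸)^(1/4) = 135 K.

T_ss ≈ 135 K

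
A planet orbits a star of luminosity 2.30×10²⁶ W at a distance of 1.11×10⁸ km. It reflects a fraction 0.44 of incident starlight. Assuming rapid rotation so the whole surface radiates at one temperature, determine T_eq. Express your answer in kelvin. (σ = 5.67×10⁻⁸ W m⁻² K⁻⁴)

T_eq ≈ 246 K

d = 1.11×10⁸ km = 1.11×10¹¹ m.
Flux: S = L/(4πd²) = 2.30×10²⁶/(4π×(1.11×10¹¹)²) = 1490 W m⁻².
Energy balance: absorbed = emitted ⇒ πR²·S(1−A) = 4πR²·σT_eq⁴, so T_eq⁴ = S(1−A)/(4σ).
T_eq = [1490 × 0.56 / (4 × 5.67×10⁻⁸)]^(1/4) = (3.67×10⁹)^(1/4) = 246 K.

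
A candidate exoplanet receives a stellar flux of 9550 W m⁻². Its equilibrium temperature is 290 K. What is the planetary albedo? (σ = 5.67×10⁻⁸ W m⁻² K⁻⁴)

From T_eq⁴ = S(1−A)/(4σ): 1−A = 4σT_eq⁴/S.
1−A = 4 × 5.67×10⁻⁸ × (290)⁴ / 9550 = 0.168.

A ≈ 0.83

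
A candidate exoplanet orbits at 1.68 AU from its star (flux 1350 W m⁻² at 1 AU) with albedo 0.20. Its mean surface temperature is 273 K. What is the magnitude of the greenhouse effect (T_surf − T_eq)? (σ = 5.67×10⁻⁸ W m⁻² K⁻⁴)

S = 1350/1.68² = 478.3 W m⁻².
T_eq = [S(1−A)/(4σ)]^(1/4) = [478.3×0.80/(4×5.67×10⁻⁸)]^(1/4) = 202.7 K.
ΔT = T_surf − T_eq = 273 − 202.7.

ΔT ≈ 70.3 K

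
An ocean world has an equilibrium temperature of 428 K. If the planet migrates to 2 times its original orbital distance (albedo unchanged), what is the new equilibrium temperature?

T_eq ≈ 303 K

T_eq ∝ L^(1/4) · d^(−1/2).
T′ = 428 / 2^(1/2) = 303 K.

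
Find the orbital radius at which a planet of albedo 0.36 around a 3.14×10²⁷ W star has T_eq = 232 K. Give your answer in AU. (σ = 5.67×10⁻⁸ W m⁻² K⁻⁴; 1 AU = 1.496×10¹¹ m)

d ≈ 3.30 AU

From T_eq⁴ = L(1−A)/(16πσd²): d = √[L(1−A)/(16πσT_eq⁴)].
d = √[3.14×10²⁷ × 0.64 / (16π × 5.67×10⁻⁸ × (232)⁴)] = 4.93×10¹¹ m = 3.30 AU.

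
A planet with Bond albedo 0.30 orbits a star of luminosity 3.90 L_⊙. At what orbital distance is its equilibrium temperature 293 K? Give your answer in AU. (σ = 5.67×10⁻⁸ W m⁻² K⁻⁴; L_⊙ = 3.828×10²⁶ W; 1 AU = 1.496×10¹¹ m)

d ≈ 1.49 AU

L = 3.90 × 3.828×10²⁶ = 1.49×10²⁷ W.
From T_eq⁴ = L(1−A)/(16πσd²): d = √[L(1−A)/(16πσT_eq⁴)].
d = √[1.49×10²⁷ × 0.70 / (16π × 5.67×10⁻⁸ × (293)⁴)] = 2.23×10¹¹ m = 1.49 AU.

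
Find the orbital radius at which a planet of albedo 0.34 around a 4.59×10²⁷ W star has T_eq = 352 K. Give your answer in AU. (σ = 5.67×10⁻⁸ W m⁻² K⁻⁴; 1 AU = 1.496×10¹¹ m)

d ≈ 1.76 AU

From T_eq⁴ = L(1−A)/(16πσd²): d = √[L(1−A)/(16πσT_eq⁴)].
d = √[4.59×10²⁷ × 0.66 / (16π × 5.67×10⁻⁸ × (352)⁴)] = 2.63×10¹¹ m = 1.76 AU.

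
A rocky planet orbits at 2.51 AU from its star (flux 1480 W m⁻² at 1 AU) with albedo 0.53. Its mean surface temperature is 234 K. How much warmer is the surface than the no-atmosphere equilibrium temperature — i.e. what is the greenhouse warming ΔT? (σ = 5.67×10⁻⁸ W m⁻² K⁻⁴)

S = 1480/2.51² = 234.9 W m⁻².
T_eq = [S(1−A)/(4σ)]^(1/4) = [234.9×0.47/(4×5.67×10⁻⁸)]^(1/4) = 148.5 K.
ΔT = T_surf − T_eq = 234 − 148.5.

ΔT ≈ 85.5 K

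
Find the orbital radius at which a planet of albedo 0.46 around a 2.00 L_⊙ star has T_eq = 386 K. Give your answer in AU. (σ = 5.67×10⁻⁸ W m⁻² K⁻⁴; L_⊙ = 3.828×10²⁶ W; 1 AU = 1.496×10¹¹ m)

L = 2.00 × 3.828×10²⁶ = 7.66×10²⁶ W.
From T_eq⁴ = L(1−A)/(16πσd²): d = √[L(1−A)/(16πσT_eq⁴)].
d = √[7.66×10²⁶ × 0.54 / (16π × 5.67×10⁻⁸ × (386)⁴)] = 8.08×10¹⁰ m = 0.540 AU.

d ≈ 0.540 AU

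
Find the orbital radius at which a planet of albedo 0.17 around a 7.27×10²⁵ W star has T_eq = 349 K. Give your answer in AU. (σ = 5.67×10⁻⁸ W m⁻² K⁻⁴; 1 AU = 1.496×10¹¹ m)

From T_eq⁴ = L(1−A)/(16πσd²): d = √[L(1−A)/(16πσT_eq⁴)].
d = √[7.27×10²⁵ × 0.83 / (16π × 5.67×10⁻⁸ × (349)⁴)] = 3.78×10¹⁰ m = 0.253 AU.

d ≈ 0.253 AU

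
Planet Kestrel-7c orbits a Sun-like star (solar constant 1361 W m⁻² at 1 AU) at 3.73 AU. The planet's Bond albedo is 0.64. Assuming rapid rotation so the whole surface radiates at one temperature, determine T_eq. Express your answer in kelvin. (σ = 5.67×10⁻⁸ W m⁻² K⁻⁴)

T_eq ≈ 112 K

Flux at 3.73 AU: S = 1361/3.73² = 97.8 W m⁻².
Energy balance: absorbed = emitted ⇒ πR²·S(1−A) = 4πR²·σT_eq⁴, so T_eq⁴ = S(1−A)/(4σ).
T_eq = [97.8 × 0.36 / (4 × 5.67×10⁻⁸)]^(1/4) = (1.55×10⁸)^(1/4) = 112 K.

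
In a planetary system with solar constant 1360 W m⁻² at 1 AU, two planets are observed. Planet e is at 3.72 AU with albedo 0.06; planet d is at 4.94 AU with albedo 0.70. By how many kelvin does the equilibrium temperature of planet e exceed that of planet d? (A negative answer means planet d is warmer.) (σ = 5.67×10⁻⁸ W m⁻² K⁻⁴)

ΔT ≈ 49.4 K

T_eq = [S₀(1−A)/(4σd²)]^(1/4), so T ∝ (1−A)^(1/4) / √d.
T₁ = [1360×0.94/(4×5.67×10⁻⁸×3.72²)]^(1/4) = 142.06 K.
T₂ = [1360×0.30/(4×5.67×10⁻⁸×4.94²)]^(1/4) = 92.66 K.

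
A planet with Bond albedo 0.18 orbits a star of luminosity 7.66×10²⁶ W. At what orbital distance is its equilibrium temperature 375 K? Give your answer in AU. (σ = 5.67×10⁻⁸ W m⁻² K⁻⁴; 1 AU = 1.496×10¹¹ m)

From T_eq⁴ = L(1−A)/(16πσd²): d = √[L(1−A)/(16πσT_eq⁴)].
d = √[7.66×10²⁶ × 0.82 / (16π × 5.67×10⁻⁸ × (375)⁴)] = 1.06×10¹¹ m = 0.706 AU.

d ≈ 0.706 AU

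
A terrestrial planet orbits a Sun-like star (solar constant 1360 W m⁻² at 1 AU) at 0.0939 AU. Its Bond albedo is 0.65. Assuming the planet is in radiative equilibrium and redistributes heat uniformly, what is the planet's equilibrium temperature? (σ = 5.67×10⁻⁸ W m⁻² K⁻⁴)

Flux at 0.0939 AU: S = 1360/0.0939² = 1.54×10⁵ W m⁻².
Energy balance: absorbed = emitted ⇒ πR²·S(1−A) = 4πR²·σT_eq⁴, so T_eq⁴ = S(1−A)/(4σ).
T_eq = [1.54×10⁵ × 0.35 / (4 × 5.67×10⁻⁸)]^(1/4) = (2.38×10¹¹)^(1/4) = 698 K.

T_eq ≈ 698 K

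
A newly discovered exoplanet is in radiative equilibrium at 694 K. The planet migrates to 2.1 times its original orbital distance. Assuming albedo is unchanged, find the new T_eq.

T_eq ∝ L^(1/4) · d^(−1/2).
T′ = 694 / 2.1^(1/2) = 479 K.

T_eq ≈ 479 K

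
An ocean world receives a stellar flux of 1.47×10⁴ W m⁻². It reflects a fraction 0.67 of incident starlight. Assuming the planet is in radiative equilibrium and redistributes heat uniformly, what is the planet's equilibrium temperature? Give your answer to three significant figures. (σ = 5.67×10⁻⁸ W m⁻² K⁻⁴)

T_eq ≈ 382 K

Energy balance: absorbed = emitted ⇒ πR²·S(1−A) = 4πR²·σT_eq⁴, so T_eq⁴ = S(1−A)/(4σ).
T_eq = [1.47×10⁴ × 0.33 / (4 × 5.67×10⁻⁸)]^(1/4) = (2.14×10¹⁰)^(1/4) = 382 K.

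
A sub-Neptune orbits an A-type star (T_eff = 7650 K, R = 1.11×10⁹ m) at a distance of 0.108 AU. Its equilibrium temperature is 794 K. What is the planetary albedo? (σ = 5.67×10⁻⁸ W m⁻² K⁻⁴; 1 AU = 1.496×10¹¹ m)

A ≈ 0.90

d = 0.108 AU = 1.62×10¹⁰ m.
L = 4πR_⋆²σT_⋆⁴ = 4π(1.11×10⁹)² × 5.67×10⁻⁸ × (7650)⁴ = 3.01×10²⁷ W.
S = L/(4πd²) = 9.17×10⁵ W m⁻².
From T_eq⁴ = S(1−A)/(4σ): 1−A = 4σT_eq⁴/S.
1−A = 4 × 5.67×10⁻⁸ × (794)⁴ / 9.17×10⁵ = 0.098.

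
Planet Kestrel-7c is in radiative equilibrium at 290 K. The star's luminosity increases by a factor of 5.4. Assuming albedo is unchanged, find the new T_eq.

T_eq ∝ L^(1/4) · d^(−1/2).
T′ = 290 × 5.4^(1/4) = 442 K.

T_eq ≈ 442 K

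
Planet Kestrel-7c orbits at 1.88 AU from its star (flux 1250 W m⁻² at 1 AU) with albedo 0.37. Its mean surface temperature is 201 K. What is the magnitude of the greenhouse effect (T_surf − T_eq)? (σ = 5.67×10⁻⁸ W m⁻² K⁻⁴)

S = 1250/1.88² = 353.7 W m⁻².
T_eq = [S(1−A)/(4σ)]^(1/4) = [353.7×0.63/(4×5.67×10⁻⁸)]^(1/4) = 177.0 K.
ΔT = T_surf − T_eq = 201 − 177.0.

ΔT ≈ 24.0 K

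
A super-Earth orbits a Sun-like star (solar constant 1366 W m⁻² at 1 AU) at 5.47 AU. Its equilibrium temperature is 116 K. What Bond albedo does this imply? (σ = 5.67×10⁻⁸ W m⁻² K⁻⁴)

A ≈ 0.10

Flux at 5.47 AU: S = 1366/5.47² = 45.7 W m⁻².
From T_eq⁴ = S(1−A)/(4σ): 1−A = 4σT_eq⁴/S.
1−A = 4 × 5.67×10⁻⁸ × (116)⁴ / 45.7 = 0.899.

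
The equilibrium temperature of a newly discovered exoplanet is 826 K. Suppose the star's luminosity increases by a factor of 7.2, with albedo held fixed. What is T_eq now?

T_eq ∝ L^(1/4) · d^(−1/2).
T′ = 826 × 7.2^(1/4) = 1350 K.

T_eq ≈ 1350 K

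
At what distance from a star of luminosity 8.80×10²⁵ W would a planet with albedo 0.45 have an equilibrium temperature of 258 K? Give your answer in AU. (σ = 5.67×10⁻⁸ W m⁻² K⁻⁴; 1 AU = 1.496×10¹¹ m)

d ≈ 0.414 AU

From T_eq⁴ = L(1−A)/(16πσd²): d = √[L(1−A)/(16πσT_eq⁴)].
d = √[8.80×10²⁵ × 0.55 / (16π × 5.67×10⁻⁸ × (258)⁴)] = 6.19×10¹⁰ m = 0.414 AU.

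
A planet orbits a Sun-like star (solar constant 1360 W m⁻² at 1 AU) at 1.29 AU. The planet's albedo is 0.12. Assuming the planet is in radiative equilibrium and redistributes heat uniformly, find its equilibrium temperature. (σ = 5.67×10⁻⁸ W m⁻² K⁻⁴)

Flux at 1.29 AU: S = 1360/1.29² = 817 W m⁻².
Energy balance: absorbed = emitted ⇒ πR²·S(1−A) = 4πR²·σT_eq⁴, so T_eq⁴ = S(1−A)/(4σ).
T_eq = [817 × 0.88 / (4 × 5.67×10⁻⁸)]^(1/4) = (3.17×10⁹)^(1/4) = 237 K.

T_eq ≈ 237 K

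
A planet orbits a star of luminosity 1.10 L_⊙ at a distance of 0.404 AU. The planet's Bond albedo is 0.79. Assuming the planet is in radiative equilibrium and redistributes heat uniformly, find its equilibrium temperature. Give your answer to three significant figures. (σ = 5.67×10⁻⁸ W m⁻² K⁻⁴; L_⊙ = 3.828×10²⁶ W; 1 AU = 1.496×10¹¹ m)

d = 0.404 AU = 6.04×10¹⁰ m.
L = 1.10 × 3.828×10²⁶ = 4.21×10²⁶ W.
Flux: S = L/(4πd²) = 4.21×10²⁶/(4π×(6.04×10¹⁰)²) = 9170 W m⁻².
Energy balance: absorbed = emitted ⇒ πR²·S(1−A) = 4πR²·σT_eq⁴, so T_eq⁴ = S(1−A)/(4σ).
T_eq = [9170 × 0.21 / (4 × 5.67×10⁻⁸)]^(1/4) = (8.49×10⁹)^(1/4) = 304 K.

T_eq ≈ 304 K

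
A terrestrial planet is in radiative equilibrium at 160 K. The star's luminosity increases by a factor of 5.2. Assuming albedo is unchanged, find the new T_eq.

T_eq ∝ L^(1/4) · d^(−1/2).
T′ = 160 × 5.2^(1/4) = 242 K.

T_eq ≈ 242 K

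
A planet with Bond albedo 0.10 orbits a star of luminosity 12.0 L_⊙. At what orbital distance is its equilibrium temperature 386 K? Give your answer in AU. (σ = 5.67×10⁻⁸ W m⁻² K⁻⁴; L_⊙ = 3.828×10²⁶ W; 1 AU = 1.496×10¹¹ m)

L = 12.0 × 3.828×10²⁶ = 4.59×10²⁷ W.
From T_eq⁴ = L(1−A)/(16πσd²): d = √[L(1−A)/(16πσT_eq⁴)].
d = √[4.59×10²⁷ × 0.90 / (16π × 5.67×10⁻⁸ × (386)⁴)] = 2.56×10¹¹ m = 1.71 AU.

d ≈ 1.71 AU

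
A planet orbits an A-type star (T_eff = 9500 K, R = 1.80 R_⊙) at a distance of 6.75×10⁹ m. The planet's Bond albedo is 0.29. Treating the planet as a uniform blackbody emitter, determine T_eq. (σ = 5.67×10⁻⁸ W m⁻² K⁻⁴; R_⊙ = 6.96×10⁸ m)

R_⋆ = 1.80 × 6.96×10⁸ = 1.25×10⁹ m.
L = 4πR_⋆²σT_⋆⁴ = 4π(1.25×10⁹)² × 5.67×10⁻⁸ × (9500)⁴ = 9.11×10²⁷ W.
S = L/(4πd²) = 1.59×10⁷ W m⁻².
Energy balance: absorbed = emitted ⇒ πR²·S(1−A) = 4πR²·σT_eq⁴, so T_eq⁴ = S(1−A)/(4σ).
T_eq = [1.59×10⁷ × 0.71 / (4 × 5.67×10⁻⁸)]^(1/4) = (4.98×10¹³)^(1/4) = 2660 K.

T_eq ≈ 2660 K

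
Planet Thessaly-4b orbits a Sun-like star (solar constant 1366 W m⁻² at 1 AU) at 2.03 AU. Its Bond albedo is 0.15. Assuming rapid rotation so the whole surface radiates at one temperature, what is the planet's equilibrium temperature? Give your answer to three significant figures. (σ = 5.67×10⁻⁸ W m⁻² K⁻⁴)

T_eq ≈ 188 K

Flux at 2.03 AU: S = 1366/2.03² = 331 W m⁻².
Energy balance: absorbed = emitted ⇒ πR²·S(1−A) = 4πR²·σT_eq⁴, so T_eq⁴ = S(1−A)/(4σ).
T_eq = [331 × 0.85 / (4 × 5.67×10⁻⁸)]^(1/4) = (1.24×10⁹)^(1/4) = 188 K.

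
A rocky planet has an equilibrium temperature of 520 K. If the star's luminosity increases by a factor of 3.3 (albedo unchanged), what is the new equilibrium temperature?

T_eq ≈ 701 K

T_eq ∝ L^(1/4) · d^(−1/2).
T′ = 520 × 3.3^(1/4) = 701 K.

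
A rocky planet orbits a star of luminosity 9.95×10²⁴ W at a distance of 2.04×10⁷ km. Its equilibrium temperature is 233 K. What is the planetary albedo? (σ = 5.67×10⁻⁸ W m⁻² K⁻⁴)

d = 2.04×10⁷ km = 2.04×10¹⁰ m.
Flux: S = L/(4πd²) = 9.95×10²⁴/(4π×(2.04×10¹⁰)²) = 1900 W m⁻².
From T_eq⁴ = S(1−A)/(4σ): 1−A = 4σT_eq⁴/S.
1−A = 4 × 5.67×10⁻⁸ × (233)⁴ / 1900 = 0.351.

A ≈ 0.65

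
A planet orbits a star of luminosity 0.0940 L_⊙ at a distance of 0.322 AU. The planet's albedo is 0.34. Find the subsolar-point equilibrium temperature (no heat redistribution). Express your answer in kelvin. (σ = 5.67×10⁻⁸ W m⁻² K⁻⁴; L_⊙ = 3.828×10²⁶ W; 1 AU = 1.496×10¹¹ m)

T_ss ≈ 346 K

d = 0.322 AU = 4.82×10¹⁰ m.
L = 0.0940 × 3.828×10²⁶ = 3.60×10²⁵ W.
Flux: S = L/(4πd²) = 3.60×10²⁵/(4π×(4.82×10¹⁰)²) = 1230 W m⁻².
At the subsolar point the surface absorbs S(1−A) and emits σT⁴ per unit area — no factor of 4, since only the local patch is in balance.
T = [1230 × 0.66 / 5.67×10⁻⁸]^(1/4) = (1.44×10¹⁰)^(1/4) = 346 K.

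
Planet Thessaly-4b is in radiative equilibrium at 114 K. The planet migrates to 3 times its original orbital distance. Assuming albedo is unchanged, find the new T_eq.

T_eq ∝ L^(1/4) · d^(−1/2).
T′ = 114 / 3^(1/2) = 65.8 K.

T_eq ≈ 65.8 K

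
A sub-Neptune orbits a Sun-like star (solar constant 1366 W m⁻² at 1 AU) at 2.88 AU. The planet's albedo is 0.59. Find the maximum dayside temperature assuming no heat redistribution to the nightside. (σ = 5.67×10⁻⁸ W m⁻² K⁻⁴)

T_ss ≈ 186 K

Flux at 2.88 AU: S = 1366/2.88² = 165 W m⁻².
With no redistribution each surface element balances locally: S(1−A) = σT⁴.
T = [165 × 0.41 / 5.67×10⁻⁸]^(1/4) = (1.19×10⁹)^(1/4) = 186 K.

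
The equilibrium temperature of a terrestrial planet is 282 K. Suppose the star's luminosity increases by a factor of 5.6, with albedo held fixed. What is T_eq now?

T_eq ∝ L^(1/4) · d^(−1/2).
T′ = 282 × 5.6^(1/4) = 434 K.

T_eq ≈ 434 K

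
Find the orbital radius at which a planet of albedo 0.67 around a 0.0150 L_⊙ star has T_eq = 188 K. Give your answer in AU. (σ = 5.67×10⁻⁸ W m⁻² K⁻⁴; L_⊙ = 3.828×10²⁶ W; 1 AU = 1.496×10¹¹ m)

d ≈ 0.154 AU

L = 0.0150 × 3.828×10²⁶ = 5.74×10²⁴ W.
From T_eq⁴ = L(1−A)/(16πσd²): d = √[L(1−A)/(16πσT_eq⁴)].
d = √[5.74×10²⁴ × 0.33 / (16π × 5.67×10⁻⁸ × (188)⁴)] = 2.31×10¹⁰ m = 0.154 AU.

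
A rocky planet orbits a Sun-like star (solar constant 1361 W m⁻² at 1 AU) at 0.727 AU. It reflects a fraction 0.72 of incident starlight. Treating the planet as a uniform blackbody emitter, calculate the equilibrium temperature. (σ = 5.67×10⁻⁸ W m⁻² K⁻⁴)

Flux at 0.727 AU: S = 1361/0.727² = 2580 W m⁻².
Energy balance: absorbed = emitted ⇒ πR²·S(1−A) = 4πR²·σT_eq⁴, so T_eq⁴ = S(1−A)/(4σ).
T_eq = [2580 × 0.28 / (4 × 5.67×10⁻⁸)]^(1/4) = (3.18×10⁹)^(1/4) = 237 K.

T_eq ≈ 237 K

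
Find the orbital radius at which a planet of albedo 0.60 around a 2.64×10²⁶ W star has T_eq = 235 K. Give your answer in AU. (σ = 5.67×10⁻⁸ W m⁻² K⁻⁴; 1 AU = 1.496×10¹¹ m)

From T_eq⁴ = L(1−A)/(16πσd²): d = √[L(1−A)/(16πσT_eq⁴)].
d = √[2.64×10²⁶ × 0.40 / (16π × 5.67×10⁻⁸ × (235)⁴)] = 1.10×10¹¹ m = 0.737 AU.

d ≈ 0.737 AU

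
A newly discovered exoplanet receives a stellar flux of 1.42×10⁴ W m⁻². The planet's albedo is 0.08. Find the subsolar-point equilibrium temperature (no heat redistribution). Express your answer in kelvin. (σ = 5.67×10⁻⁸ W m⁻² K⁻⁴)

T_ss ≈ 693 K

At the subsolar point the surface absorbs S(1−A) and emits σT⁴ per unit area — no factor of 4, since only the local patch is in balance.
T = [1.42×10⁴ × 0.92 / 5.67×10⁻⁸]^(1/4) = (2.30×10¹¹)^(1/4) = 693 K.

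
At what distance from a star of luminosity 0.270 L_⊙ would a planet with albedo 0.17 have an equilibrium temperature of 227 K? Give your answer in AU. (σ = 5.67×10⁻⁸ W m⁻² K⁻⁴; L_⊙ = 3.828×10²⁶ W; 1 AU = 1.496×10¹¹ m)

L = 0.270 × 3.828×10²⁶ = 1.03×10²⁶ W.
From T_eq⁴ = L(1−A)/(16πσd²): d = √[L(1−A)/(16πσT_eq⁴)].
d = √[1.03×10²⁶ × 0.83 / (16π × 5.67×10⁻⁸ × (227)⁴)] = 1.06×10¹¹ m = 0.712 AU.

d ≈ 0.712 AU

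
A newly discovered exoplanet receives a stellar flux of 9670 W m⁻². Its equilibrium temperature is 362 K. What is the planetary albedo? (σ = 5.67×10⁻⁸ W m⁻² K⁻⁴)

A ≈ 0.60

From T_eq⁴ = S(1−A)/(4σ): 1−A = 4σT_eq⁴/S.
1−A = 4 × 5.67×10⁻⁸ × (362)⁴ / 9670 = 0.403.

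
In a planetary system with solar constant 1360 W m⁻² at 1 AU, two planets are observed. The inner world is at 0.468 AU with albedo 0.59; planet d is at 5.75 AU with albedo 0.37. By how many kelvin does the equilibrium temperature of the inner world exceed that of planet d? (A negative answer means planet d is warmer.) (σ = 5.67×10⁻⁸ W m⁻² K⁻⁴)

ΔT ≈ 222.1 K

T_eq = [S₀(1−A)/(4σd²)]^(1/4), so T ∝ (1−A)^(1/4) / √d.
T₁ = [1360×0.41/(4×5.67×10⁻⁸×0.468²)]^(1/4) = 325.50 K.
T₂ = [1360×0.63/(4×5.67×10⁻⁸×5.75²)]^(1/4) = 103.39 K.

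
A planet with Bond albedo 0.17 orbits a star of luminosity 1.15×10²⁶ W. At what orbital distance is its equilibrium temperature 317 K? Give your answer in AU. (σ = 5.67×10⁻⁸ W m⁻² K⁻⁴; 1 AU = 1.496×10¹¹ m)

From T_eq⁴ = L(1−A)/(16πσd²): d = √[L(1−A)/(16πσT_eq⁴)].
d = √[1.15×10²⁶ × 0.83 / (16π × 5.67×10⁻⁸ × (317)⁴)] = 5.76×10¹⁰ m = 0.385 AU.

d ≈ 0.385 AU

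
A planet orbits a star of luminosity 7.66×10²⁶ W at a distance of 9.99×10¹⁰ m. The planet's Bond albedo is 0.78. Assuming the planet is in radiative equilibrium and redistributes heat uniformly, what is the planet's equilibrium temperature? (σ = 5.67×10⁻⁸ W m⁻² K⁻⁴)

Flux: S = L/(4πd²) = 7.66×10²⁶/(4π×(9.99×10¹⁰)²) = 6110 W m⁻².
Energy balance: absorbed = emitted ⇒ πR²·S(1−A) = 4πR²·σT_eq⁴, so T_eq⁴ = S(1−A)/(4σ).
T_eq = [6110 × 0.22 / (4 × 5.67×10⁻⁸)]^(1/4) = (5.92×10⁹)^(1/4) = 277 K.

T_eq ≈ 277 K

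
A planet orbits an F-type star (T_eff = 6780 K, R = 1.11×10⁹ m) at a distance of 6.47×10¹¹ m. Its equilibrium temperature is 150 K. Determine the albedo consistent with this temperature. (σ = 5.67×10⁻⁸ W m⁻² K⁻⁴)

A ≈ 0.67

L = 4πR_⋆²σT_⋆⁴ = 4π(1.11×10⁹)² × 5.67×10⁻⁸ × (6780)⁴ = 1.86×10²⁷ W.
S = L/(4πd²) = 353 W m⁻².
From T_eq⁴ = S(1−A)/(4σ): 1−A = 4σT_eq⁴/S.
1−A = 4 × 5.67×10⁻⁸ × (150)⁴ / 353 = 0.326.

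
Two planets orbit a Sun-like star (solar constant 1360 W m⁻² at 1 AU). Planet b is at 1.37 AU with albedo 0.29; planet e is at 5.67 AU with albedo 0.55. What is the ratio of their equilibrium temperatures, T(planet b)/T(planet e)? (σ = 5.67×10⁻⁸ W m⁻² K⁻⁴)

T₁/T₂ ≈ 2.280

T_eq = [S₀(1−A)/(4σd²)]^(1/4), so T ∝ (1−A)^(1/4) / √d.
T₁ = [1360×0.71/(4×5.67×10⁻⁸×1.37²)]^(1/4) = 218.24 K.
T₂ = [1360×0.45/(4×5.67×10⁻⁸×5.67²)]^(1/4) = 95.72 K.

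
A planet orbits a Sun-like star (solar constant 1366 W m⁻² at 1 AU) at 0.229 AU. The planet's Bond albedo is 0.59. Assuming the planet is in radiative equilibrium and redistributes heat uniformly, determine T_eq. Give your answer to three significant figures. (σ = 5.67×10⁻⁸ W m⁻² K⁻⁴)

T_eq ≈ 466 K

Flux at 0.229 AU: S = 1366/0.229² = 2.60×10⁴ W m⁻².
Energy balance: absorbed = emitted ⇒ πR²·S(1−A) = 4πR²·σT_eq⁴, so T_eq⁴ = S(1−A)/(4σ).
T_eq = [2.60×10⁴ × 0.41 / (4 × 5.67×10⁻⁸)]^(1/4) = (4.71×10¹⁰)^(1/4) = 466 K.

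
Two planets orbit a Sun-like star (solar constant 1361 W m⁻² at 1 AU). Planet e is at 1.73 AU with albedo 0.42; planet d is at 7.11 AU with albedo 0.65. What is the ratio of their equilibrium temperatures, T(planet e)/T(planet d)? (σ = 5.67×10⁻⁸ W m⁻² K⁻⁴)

T_eq = [S₀(1−A)/(4σd²)]^(1/4), so T ∝ (1−A)^(1/4) / √d.
T₁ = [1361×0.58/(4×5.67×10⁻⁸×1.73²)]^(1/4) = 184.67 K.
T₂ = [1361×0.35/(4×5.67×10⁻⁸×7.11²)]^(1/4) = 80.29 K.

T₁/T₂ ≈ 2.300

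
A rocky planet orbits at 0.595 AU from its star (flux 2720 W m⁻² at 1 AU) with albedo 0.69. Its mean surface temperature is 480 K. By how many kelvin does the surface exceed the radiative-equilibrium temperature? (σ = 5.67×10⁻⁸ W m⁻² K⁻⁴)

ΔT ≈ 159.9 K

S = 2720/0.595² = 7683 W m⁻².
T_eq = [S(1−A)/(4σ)]^(1/4) = [7683×0.31/(4×5.67×10⁻⁸)]^(1/4) = 320.1 K.
ΔT = T_surf − T_eq = 480 − 320.1.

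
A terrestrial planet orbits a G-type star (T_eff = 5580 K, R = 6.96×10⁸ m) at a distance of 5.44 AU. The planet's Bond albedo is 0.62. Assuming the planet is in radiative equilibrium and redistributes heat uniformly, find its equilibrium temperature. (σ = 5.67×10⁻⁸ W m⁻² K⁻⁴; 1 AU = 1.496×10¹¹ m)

d = 5.44 AU = 8.14×10¹¹ m.
L = 4πR_⋆²σT_⋆⁴ = 4π(6.96×10⁸)² × 5.67×10⁻⁸ × (5580)⁴ = 3.35×10²⁶ W.
S = L/(4πd²) = 40.2 W m⁻².
Energy balance: absorbed = emitted ⇒ πR²·S(1−A) = 4πR²·σT_eq⁴, so T_eq⁴ = S(1−A)/(4σ).
T_eq = [40.2 × 0.38 / (4 × 5.67×10⁻⁸)]^(1/4) = (6.74×10⁷)^(1/4) = 90.6 K.

T_eq ≈ 90.6 K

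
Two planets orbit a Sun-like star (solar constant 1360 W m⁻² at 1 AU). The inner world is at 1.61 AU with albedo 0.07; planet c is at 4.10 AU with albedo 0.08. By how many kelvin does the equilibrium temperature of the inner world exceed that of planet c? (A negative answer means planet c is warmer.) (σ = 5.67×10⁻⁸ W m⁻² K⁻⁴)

ΔT ≈ 80.8 K

T_eq = [S₀(1−A)/(4σd²)]^(1/4), so T ∝ (1−A)^(1/4) / √d.
T₁ = [1360×0.93/(4×5.67×10⁻⁸×1.61²)]^(1/4) = 215.37 K.
T₂ = [1360×0.92/(4×5.67×10⁻⁸×4.10²)]^(1/4) = 134.60 K.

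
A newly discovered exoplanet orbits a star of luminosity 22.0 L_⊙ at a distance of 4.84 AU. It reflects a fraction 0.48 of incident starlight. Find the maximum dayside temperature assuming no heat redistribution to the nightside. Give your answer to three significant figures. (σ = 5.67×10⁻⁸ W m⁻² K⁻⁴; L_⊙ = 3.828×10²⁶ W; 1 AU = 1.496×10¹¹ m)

T_ss ≈ 329 K

d = 4.84 AU = 7.24×10¹¹ m.
L = 22.0 × 3.828×10²⁶ = 8.42×10²⁷ W.
Flux: S = L/(4πd²) = 8.42×10²⁷/(4π×(7.24×10¹¹)²) = 1280 W m⁻².
With no redistribution each surface element balances locally: S(1−A) = σT⁴.
T = [1280 × 0.52 / 5.67×10⁻⁸]^(1/4) = (1.17×10¹⁰)^(1/4) = 329 K.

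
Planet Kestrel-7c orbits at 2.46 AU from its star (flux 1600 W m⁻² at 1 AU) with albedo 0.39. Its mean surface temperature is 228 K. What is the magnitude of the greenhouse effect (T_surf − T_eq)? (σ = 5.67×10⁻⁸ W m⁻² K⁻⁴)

S = 1600/2.46² = 264.4 W m⁻².
T_eq = [S(1−A)/(4σ)]^(1/4) = [264.4×0.61/(4×5.67×10⁻⁸)]^(1/4) = 163.3 K.
ΔT = T_surf − T_eq = 228 − 163.3.

ΔT ≈ 64.7 K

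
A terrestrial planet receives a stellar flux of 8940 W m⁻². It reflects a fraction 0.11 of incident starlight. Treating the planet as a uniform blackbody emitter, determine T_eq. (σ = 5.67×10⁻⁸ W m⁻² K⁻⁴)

T_eq ≈ 433 K

Energy balance: absorbed = emitted ⇒ πR²·S(1−A) = 4πR²·σT_eq⁴, so T_eq⁴ = S(1−A)/(4σ).
T_eq = [8940 × 0.89 / (4 × 5.67×10⁻⁸)]^(1/4) = (3.51×10¹⁰)^(1/4) = 433 K.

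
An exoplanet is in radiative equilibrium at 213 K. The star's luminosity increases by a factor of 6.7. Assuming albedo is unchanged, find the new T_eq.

T_eq ≈ 343 K

T_eq ∝ L^(1/4) · d^(−1/2).
T′ = 213 × 6.7^(1/4) = 343 K.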